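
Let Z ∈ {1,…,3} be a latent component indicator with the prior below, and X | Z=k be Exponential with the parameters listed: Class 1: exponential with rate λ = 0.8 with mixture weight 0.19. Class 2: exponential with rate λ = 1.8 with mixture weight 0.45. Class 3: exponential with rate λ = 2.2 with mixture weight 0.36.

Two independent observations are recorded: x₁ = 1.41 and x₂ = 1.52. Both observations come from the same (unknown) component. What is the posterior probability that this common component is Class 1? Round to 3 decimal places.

0.533

Apply Bayes' rule: the posterior for each component is proportional to its prior times its likelihood at x.
Since both observations come from the same component, the likelihood for component k is f_k(x₁)·f_k(x₂).
  p_1 = [0.258944] × [0.237131] = 0.0614036
  p_2 = [0.142244] × [0.116692] = 0.0165988
  p_3 = [0.0989102] × [0.0776501] = 0.00768039
Prior × likelihood for each component:
  π_1·p_1 = 0.19 × 0.0614036 = 0.0116667
  π_2·p_2 = 0.45 × 0.0165988 = 0.00746945
  π_3·p_3 = 0.36 × 0.00768039 = 0.00276494
Sum: 0.0116667 + 0.00746945 + 0.00276494 = 0.0219011
P(Class 1 | x₁, x₂) = 0.0116667 / 0.0219011 ≈ 0.533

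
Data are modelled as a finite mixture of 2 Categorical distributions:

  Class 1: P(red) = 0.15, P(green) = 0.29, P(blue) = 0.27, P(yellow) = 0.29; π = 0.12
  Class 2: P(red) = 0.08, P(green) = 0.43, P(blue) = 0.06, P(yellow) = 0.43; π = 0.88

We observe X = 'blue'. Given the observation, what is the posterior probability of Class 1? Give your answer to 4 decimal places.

0.3803

Posterior ∝ prior × likelihood, so P(k | x) ∝ w_k f_k(x); normalise over all components.
Categorical probabilities:
  f_1 = 0.27
  f_2 = 0.06
Weight by the priors:
  w_1·f_1 = 0.12 × 0.27 = 0.0324
  w_2·f_2 = 0.88 × 0.06 = 0.0528
Evidence: 0.0324 + 0.0528 = 0.0852
So the posterior for Class 1 is 0.0324 / 0.0852 ≈ 0.3803.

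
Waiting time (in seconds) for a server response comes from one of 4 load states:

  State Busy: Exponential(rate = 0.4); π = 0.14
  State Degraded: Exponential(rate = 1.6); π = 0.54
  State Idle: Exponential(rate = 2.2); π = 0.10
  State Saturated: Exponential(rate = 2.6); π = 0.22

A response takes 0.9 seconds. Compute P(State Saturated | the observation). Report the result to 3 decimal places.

The responsibility of component k is π_k f_k(x) divided by Σ_j π_j f_j(x).
Exponential densities:
  L_Busy = 0.279071
  L_Degraded = 0.379084
  L_Idle = 0.303752
  L_Saturated = 0.250452
Weight by the priors:
  π_Busy·L_Busy = 0.14 × 0.279071 = 0.0390699
  π_Degraded·L_Degraded = 0.54 × 0.379084 = 0.204706
  π_Idle·L_Idle = 0.10 × 0.303752 = 0.0303752
  π_Saturated·L_Saturated = 0.22 × 0.250452 = 0.0550994
Sum: 0.0390699 + 0.204706 + 0.0303752 + 0.0550994 = 0.32925
Responsibility of State Saturated: 0.0550994 / 0.32925 ≈ 0.167

0.167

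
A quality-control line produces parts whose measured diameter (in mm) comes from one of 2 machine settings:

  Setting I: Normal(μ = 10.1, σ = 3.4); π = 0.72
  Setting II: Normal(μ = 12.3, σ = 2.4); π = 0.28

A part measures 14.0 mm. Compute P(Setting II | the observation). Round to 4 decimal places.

Posterior ∝ prior × likelihood, so P(k | x) ∝ π_k f_k(x); normalise over all components.
Evaluate each component's likelihood at the observed value:
  L_I = (1/(3.4·√(2π)))·exp(−(14.0−10.1)²/(2·3.4²)) = 0.117336·exp(-0.65787) = 0.0607744
  L_II = (1/(2.4·√(2π)))·exp(−(14.0−12.3)²/(2·2.4²)) = 0.166226·exp(-0.25087) = 0.129345
Multiply by the mixture weights:
  π_I·L_I = 0.72 × 0.0607744 = 0.0437576
  π_II·L_II = 0.28 × 0.129345 = 0.0362165
Denominator: 0.0437576 + 0.0362165 = 0.0799741
Responsibility of Setting II: 0.0362165 / 0.0799741 ≈ 0.4529

0.4529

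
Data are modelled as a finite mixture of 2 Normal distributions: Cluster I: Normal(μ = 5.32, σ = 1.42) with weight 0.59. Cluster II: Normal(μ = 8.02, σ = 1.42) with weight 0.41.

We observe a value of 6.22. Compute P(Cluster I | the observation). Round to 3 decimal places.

0.724

Posterior ∝ prior × likelihood, so P(k | x) ∝ w_k f_k(x); normalise over all components.
Component likelihoods at x = 6.22:
  L_I = (1/(1.42·√(2π)))·exp(−(6.22−5.32)²/(2·1.42²)) = 0.280945·exp(-0.20085) = 0.229822
  L_II = (1/(1.42·√(2π)))·exp(−(6.22−8.02)²/(2·1.42²)) = 0.280945·exp(-0.80341) = 0.125807
Prior × likelihood for each component:
  w_I·L_I = 0.59 × 0.229822 = 0.135595
  w_II·L_II = 0.41 × 0.125807 = 0.0515808
Denominator: 0.135595 + 0.0515808 = 0.187176
P(Cluster I | x) ≈ 0.724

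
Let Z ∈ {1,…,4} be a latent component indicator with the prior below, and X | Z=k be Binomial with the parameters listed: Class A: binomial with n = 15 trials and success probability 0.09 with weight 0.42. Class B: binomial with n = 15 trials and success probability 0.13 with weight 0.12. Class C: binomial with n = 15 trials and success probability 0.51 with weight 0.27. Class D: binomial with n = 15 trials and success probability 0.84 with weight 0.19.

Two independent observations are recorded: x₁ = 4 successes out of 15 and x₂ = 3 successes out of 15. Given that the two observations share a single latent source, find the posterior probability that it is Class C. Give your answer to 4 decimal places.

Posterior ∝ prior × likelihood, so P(k | x) ∝ π_k f_k(x); normalise over all components.
Since both observations come from the same component, the likelihood for component k is f_k(x₁)·f_k(x₂).
  f_A = [C(15,4)·0.09^4·0.91^11 = 1365·6.561e-05·0.354369 = 0.0317364] × [0.106964] = 0.00339464
  f_B = [C(15,4)·0.13^4·0.87^11 = 1365·0.00028561·0.216128 = 0.0842593] × [0.187963] = 0.0158376
  f_C = [C(15,4)·0.51^4·0.49^11 = 1365·0.067652·0.000390982 = 0.0361052] × [0.0115631] = 0.000417489
  f_D = [C(15,4)·0.84^4·0.16^11 = 1365·0.497871·1.75922e-09 = 1.19556e-06] × [7.59083e-08] = 9.07525e-14
Prior × likelihood for each component:
  π_A·f_A = 0.42 × 0.00339464 = 0.00142575
  π_B·f_B = 0.12 × 0.0158376 = 0.00190052
  π_C·f_C = 0.27 × 0.000417489 = 0.000112722
  π_D·f_D = 0.19 × 9.07525e-14 = 1.7243e-14
Evidence: 0.00142575 + 0.00190052 + 0.000112722 + 1.7243e-14 = 0.00343899
P(Class C | x₁,x₂) ≈ 0.0328

0.0328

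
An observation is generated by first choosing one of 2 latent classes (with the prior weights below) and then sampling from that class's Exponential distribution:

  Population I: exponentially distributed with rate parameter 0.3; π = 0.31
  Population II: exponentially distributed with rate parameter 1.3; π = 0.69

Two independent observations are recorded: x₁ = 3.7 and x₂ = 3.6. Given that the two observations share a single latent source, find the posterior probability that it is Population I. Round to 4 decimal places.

The responsibility of component k is w_k f_k(x) divided by Σ_j w_j f_j(x).
Since both observations come from the same component, the likelihood for component k is f_k(x₁)·f_k(x₂).
  f_I = [0.3·e^(−0.3·3.7) = 0.3·e^(−1.1100) = 0.0988677] × [0.101879] = 0.0100725
  f_II = [1.3·e^(−1.3·3.7) = 1.3·e^(−4.8100) = 0.0105922] × [0.0120627] = 0.000127771
Multiply by the mixture weights:
  w_I·f_I = 0.31 × 0.0100725 = 0.00312248
  w_II·f_II = 0.69 × 0.000127771 = 8.81619e-05
Normaliser: 0.00312248 + 8.81619e-05 = 0.00321064
P(Population I | x₁, x₂) = 0.00312248 / 0.00321064 ≈ 0.9725

0.9725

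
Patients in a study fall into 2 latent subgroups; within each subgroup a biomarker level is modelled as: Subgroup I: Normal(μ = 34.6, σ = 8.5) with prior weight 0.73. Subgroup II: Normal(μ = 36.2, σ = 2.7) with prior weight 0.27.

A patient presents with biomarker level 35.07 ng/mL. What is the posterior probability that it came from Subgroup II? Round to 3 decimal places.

By Bayes' theorem, P(k | x) = π_k f_k(x) / Σ_j π_j f_j(x).
Normal densities:
  f_I = 0.0468627
  f_II = 0.135367
Weight by the priors:
  π_I·f_I = 0.73 × 0.0468627 = 0.0342098
  π_II·f_II = 0.27 × 0.135367 = 0.036549
Evidence: 0.0342098 + 0.036549 = 0.0707587
So the posterior for Subgroup II is 0.036549 / 0.0707587 ≈ 0.517.

0.517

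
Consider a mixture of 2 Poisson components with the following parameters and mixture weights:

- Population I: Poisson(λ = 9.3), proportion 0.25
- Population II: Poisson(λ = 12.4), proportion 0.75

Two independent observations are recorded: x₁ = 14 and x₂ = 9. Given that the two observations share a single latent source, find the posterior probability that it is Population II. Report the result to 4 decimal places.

P(component k | x) = π_k·f_k(x) / marginal(x), where marginal(x) = Σ_j π_j·f_j(x).
Since both observations come from the same component, the likelihood for component k is f_k(x₁)·f_k(x₂).
  p_I = [e^(−9.3)·9.3^14/14! = 0.0379677] × [0.131113] = 0.00497805
  p_II = [e^(−12.4)·12.4^14/14! = 0.0959939] × [0.0786648] = 0.00755134
Multiply by the mixture weights:
  π_I·p_I = 0.25 × 0.00497805 = 0.00124451
  π_II·p_II = 0.75 × 0.00755134 = 0.00566351
Evidence: 0.00124451 + 0.00566351 = 0.00690802
P(Population II | x) = 0.00566351 / 0.00690802 ≈ 0.8198

0.8198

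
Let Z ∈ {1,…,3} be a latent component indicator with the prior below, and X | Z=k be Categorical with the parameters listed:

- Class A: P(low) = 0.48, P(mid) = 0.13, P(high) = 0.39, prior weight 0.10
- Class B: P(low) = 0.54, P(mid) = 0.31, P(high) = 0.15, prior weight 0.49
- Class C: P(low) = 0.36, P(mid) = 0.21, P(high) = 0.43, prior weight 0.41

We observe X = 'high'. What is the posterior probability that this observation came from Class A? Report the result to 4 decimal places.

P(component k | x) = π_k·f_k(x) / marginal(x), where marginal(x) = Σ_j π_j·f_j(x).
Evaluate each component's likelihood at the observed value:
  p_A = 0.39
  p_B = 0.15
  p_C = 0.43
Unnormalised posteriors:
  π_A·p_A = 0.10 × 0.39 = 0.039
  π_B·p_B = 0.49 × 0.15 = 0.0735
  π_C·p_C = 0.41 × 0.43 = 0.1763
Evidence: 0.039 + 0.0735 + 0.1763 = 0.2888
P(Class A | x) = 0.039 / 0.2888 ≈ 0.1350

0.1350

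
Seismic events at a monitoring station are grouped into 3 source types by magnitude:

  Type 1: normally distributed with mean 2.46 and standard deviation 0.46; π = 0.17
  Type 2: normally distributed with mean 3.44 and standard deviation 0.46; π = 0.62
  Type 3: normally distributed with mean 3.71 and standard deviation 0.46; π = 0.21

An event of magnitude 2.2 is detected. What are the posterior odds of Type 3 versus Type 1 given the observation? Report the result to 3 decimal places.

0.007

Since P(k|x) ∝ π_k f_k(x), the posterior odds are π_i f_i(x) / (π_j f_j(x)).
Normal densities:
  f_1 = (1/(0.46·√(2π)))·exp(−(2.2−2.46)²/(2·0.46²)) = 0.867266·exp(-0.15974) = 0.739231
  f_2 = (1/(0.46·√(2π)))·exp(−(2.2−3.44)²/(2·0.46²)) = 0.867266·exp(-3.63327) = 0.0229215
  f_3 = (1/(0.46·√(2π)))·exp(−(2.2−3.71)²/(2·0.46²)) = 0.867266·exp(-5.38776) = 0.00396532
Odds = (0.21/0.17) × (0.00396532/0.739231) = 1.23529 × 0.00536411 ≈ 0.007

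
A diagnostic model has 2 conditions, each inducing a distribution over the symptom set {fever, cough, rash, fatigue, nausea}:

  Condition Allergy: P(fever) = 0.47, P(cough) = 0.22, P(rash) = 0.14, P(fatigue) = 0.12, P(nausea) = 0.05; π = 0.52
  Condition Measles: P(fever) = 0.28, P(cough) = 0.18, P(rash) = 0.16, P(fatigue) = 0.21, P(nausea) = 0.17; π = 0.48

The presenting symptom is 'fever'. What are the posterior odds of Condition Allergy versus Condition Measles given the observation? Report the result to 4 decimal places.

1.8185

Only the two components matter; the odds are (P(Z=i) f_i(x)) / (P(Z=j) f_j(x)).
Evaluate each component's likelihood at the observed value:
  f_Allergy = 0.47
  f_Measles = 0.28
Odds = (0.52/0.48) × (0.47/0.28) = 1.08333 × 1.67857 ≈ 1.8185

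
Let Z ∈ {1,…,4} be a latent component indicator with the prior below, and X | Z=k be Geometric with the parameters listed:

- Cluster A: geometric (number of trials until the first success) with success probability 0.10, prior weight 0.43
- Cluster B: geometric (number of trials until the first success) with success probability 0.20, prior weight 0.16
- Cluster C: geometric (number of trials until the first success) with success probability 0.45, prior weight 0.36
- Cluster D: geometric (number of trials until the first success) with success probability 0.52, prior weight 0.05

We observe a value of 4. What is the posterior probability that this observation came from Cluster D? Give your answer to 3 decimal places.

Apply Bayes' rule: the posterior for each component is proportional to its prior times its likelihood at x.
Geometric probabilities:
  p_A = 0.0729
  p_B = 0.1024
  p_C = 0.0748688
  p_D = 0.0575078
Multiply by the mixture weights:
  π_A·p_A = 0.43 × 0.0729 = 0.031347
  π_B·p_B = 0.16 × 0.1024 = 0.016384
  π_C·p_C = 0.36 × 0.0748688 = 0.0269528
  π_D·p_D = 0.05 × 0.0575078 = 0.00287539
Sum: 0.031347 + 0.016384 + 0.0269528 + 0.00287539 = 0.0775591
Responsibility of Cluster D: 0.00287539 / 0.0775591 ≈ 0.037

0.037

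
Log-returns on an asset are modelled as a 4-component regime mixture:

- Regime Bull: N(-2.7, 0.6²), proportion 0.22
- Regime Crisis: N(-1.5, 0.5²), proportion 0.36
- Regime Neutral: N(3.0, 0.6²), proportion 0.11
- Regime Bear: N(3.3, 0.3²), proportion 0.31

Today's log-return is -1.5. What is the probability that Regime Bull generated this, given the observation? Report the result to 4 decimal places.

P(component k | x) = π_k·f_k(x) / marginal(x), where marginal(x) = Σ_j π_j·f_j(x).
Evaluate each component's likelihood at the observed value:
  L_Bull = (1/(0.6·√(2π)))·exp(−(-1.5−-2.7)²/(2·0.6²)) = 0.664904·exp(-2.00000) = 0.0899849
  L_Crisis = (1/(0.5·√(2π)))·exp(−(-1.5−-1.5)²/(2·0.5²)) = 0.797885·exp(-0.00000) = 0.797885
  L_Neutral = (1/(0.6·√(2π)))·exp(−(-1.5−3.0)²/(2·0.6²)) = 0.664904·exp(-28.12500) = 4.0572e-13
  L_Bear = (1/(0.3·√(2π)))·exp(−(-1.5−3.3)²/(2·0.3²)) = 1.329808·exp(-128.00000) = 3.42054e-56
Multiply by the mixture weights:
  π_Bull·L_Bull = 0.22 × 0.0899849 = 0.0197967
  π_Crisis·L_Crisis = 0.36 × 0.797885 = 0.287238
  π_Neutral·L_Neutral = 0.11 × 4.0572e-13 = 4.46292e-14
  π_Bear·L_Bear = 0.31 × 3.42054e-56 = 1.06037e-56
Sum: 0.0197967 + 0.287238 + 4.46292e-14 + 1.06037e-56 = 0.307035
P(Regime Bull | the observation) ≈ 0.0645

0.0645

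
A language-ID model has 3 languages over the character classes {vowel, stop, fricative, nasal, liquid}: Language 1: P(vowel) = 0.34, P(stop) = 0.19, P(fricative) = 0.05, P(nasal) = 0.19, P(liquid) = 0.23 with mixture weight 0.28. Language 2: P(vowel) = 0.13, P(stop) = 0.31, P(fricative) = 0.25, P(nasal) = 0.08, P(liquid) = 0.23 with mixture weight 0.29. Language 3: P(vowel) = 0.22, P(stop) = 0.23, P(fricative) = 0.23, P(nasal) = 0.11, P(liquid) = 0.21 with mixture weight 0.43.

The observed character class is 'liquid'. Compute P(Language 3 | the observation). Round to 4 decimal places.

0.4079

Apply Bayes' rule: the posterior for each component is proportional to its prior times its likelihood at x.
Categorical probabilities:
  L_1 = 0.23
  L_2 = 0.23
  L_3 = 0.21
Prior × likelihood for each component:
  π_1·L_1 = 0.28 × 0.23 = 0.0644
  π_2·L_2 = 0.29 × 0.23 = 0.0667
  π_3·L_3 = 0.43 × 0.21 = 0.0903
Sum: 0.0644 + 0.0667 + 0.0903 = 0.2214
P(Language 3 | data) ≈ 0.4079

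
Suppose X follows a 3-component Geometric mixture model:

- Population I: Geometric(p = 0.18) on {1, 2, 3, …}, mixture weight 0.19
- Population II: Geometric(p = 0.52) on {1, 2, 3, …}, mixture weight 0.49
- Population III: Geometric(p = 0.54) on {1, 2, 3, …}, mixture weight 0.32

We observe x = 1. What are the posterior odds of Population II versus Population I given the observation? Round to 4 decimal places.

7.4503

Posterior odds = (P(Z=i) f_i(x)) / (P(Z=j) f_j(x)); the normalising sum cancels.
Component likelihoods at x = 1:
  p_I = 0.18·(1−0.18)^0 = 0.18·1 = 0.18
  p_II = 0.52·(1−0.52)^0 = 0.52·1 = 0.52
  p_III = 0.54·(1−0.54)^0 = 0.54·1 = 0.54
0.2548 / 0.0342 ≈ 7.4503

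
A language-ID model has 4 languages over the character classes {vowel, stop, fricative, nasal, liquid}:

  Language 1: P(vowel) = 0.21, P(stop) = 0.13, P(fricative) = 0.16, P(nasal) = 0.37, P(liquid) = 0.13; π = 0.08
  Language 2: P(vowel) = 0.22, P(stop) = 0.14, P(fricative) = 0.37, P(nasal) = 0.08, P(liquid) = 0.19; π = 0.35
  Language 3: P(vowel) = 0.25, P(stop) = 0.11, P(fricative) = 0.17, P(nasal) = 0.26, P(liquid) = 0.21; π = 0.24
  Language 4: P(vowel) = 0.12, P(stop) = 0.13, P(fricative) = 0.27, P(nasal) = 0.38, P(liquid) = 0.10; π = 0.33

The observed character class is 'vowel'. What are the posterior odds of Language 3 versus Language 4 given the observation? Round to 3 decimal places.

Only the two components matter; the odds are (P(Z=i) f_i(x)) / (P(Z=j) f_j(x)).
Component likelihoods at x = 'vowel':
  f_1 = P(vowel | comp) = 0.21
  f_2 = P(vowel | comp) = 0.22
  f_3 = P(vowel | comp) = 0.25
  f_4 = P(vowel | comp) = 0.12
Posterior odds = (P(Z=3)·f_3) / (P(Z=4)·f_4) = (0.24·0.25) / (0.33·0.12) = 0.06 / 0.0396 ≈ 1.515

1.515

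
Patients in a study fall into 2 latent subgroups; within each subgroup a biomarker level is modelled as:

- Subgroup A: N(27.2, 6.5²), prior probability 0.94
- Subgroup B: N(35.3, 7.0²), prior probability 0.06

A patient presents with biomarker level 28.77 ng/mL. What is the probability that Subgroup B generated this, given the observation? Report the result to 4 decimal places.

0.0380

The responsibility of component k is w_k f_k(x) divided by Σ_j w_j f_j(x).
Evaluate each component's likelihood at the observed value:
  p_A = (1/(6.5·√(2π)))·exp(−(28.77−27.2)²/(2·6.5²)) = 0.061376·exp(-0.02917) = 0.0596112
  p_B = (1/(7.0·√(2π)))·exp(−(28.77−35.3)²/(2·7.0²)) = 0.056992·exp(-0.43511) = 0.0368846
Weight by the priors:
  w_A·p_A = 0.94 × 0.0596112 = 0.0560346
  w_B·p_B = 0.06 × 0.0368846 = 0.00221308
Denominator: 0.0560346 + 0.00221308 = 0.0582476
P(Subgroup B | data) ≈ 0.0380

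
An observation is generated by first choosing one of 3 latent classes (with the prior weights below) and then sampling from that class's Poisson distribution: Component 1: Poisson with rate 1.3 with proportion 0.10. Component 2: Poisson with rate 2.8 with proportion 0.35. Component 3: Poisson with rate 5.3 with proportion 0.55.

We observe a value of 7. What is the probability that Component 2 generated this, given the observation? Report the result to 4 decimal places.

P(component k | x) = w_k·f_k(x) / marginal(x), where marginal(x) = Σ_j w_j·f_j(x).
Poisson probabilities:
  p_1 = e^(−1.3)·1.3^7/7! = 0.000339305
  p_2 = e^(−2.8)·2.8^7/7! = 0.0162799
  p_3 = e^(−5.3)·5.3^7/7! = 0.116343
Multiply by the mixture weights:
  w_1·p_1 = 0.10 × 0.000339305 = 3.39305e-05
  w_2·p_2 = 0.35 × 0.0162799 = 0.00569796
  w_3·p_3 = 0.55 × 0.116343 = 0.0639886
Denominator: 3.39305e-05 + 0.00569796 + 0.0639886 = 0.0697205
P(Component 2 | the observation) = 0.00569796 / 0.0697205 ≈ 0.0817

0.0817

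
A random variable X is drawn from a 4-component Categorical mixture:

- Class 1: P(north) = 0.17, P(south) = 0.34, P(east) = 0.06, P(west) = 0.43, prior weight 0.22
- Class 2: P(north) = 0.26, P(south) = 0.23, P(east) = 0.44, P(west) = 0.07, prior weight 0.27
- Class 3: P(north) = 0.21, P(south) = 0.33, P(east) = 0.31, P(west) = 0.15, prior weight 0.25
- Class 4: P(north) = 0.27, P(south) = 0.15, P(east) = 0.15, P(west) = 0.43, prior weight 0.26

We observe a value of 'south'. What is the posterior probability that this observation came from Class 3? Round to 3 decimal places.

The responsibility of component k is π_k f_k(x) divided by Σ_j π_j f_j(x).
Component likelihoods at x = 'south':
  p_1 = 0.34
  p_2 = 0.23
  p_3 = 0.33
  p_4 = 0.15
Weight by the priors:
  π_1·p_1 = 0.22 × 0.34 = 0.0748
  π_2·p_2 = 0.27 × 0.23 = 0.0621
  π_3·p_3 = 0.25 × 0.33 = 0.0825
  π_4·p_4 = 0.26 × 0.15 = 0.039
Sum: 0.0748 + 0.0621 + 0.0825 + 0.039 = 0.2584
Responsibility of Class 3: 0.0825 / 0.2584 ≈ 0.319

0.319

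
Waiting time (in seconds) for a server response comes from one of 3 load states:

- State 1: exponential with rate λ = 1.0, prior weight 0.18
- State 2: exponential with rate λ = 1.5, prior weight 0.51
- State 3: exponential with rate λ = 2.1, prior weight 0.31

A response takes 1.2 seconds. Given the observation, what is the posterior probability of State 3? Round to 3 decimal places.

0.225

By Bayes' theorem, P(k | x) = π_k f_k(x) / Σ_j π_j f_j(x).
Exponential densities:
  p_1 = 1.0·e^(−1.0·1.2) = 1.0·e^(−1.2000) = 0.301194
  p_2 = 1.5·e^(−1.5·1.2) = 1.5·e^(−1.8000) = 0.247948
  p_3 = 2.1·e^(−2.1·1.2) = 2.1·e^(−2.5200) = 0.168965
Multiply by the mixture weights:
  π_1·p_1 = 0.18 × 0.301194 = 0.054215
  π_2·p_2 = 0.51 × 0.247948 = 0.126454
  π_3·p_3 = 0.31 × 0.168965 = 0.0523792
Normaliser: 0.054215 + 0.126454 + 0.0523792 = 0.233048
So the posterior for State 3 is 0.0523792 / 0.233048 ≈ 0.225.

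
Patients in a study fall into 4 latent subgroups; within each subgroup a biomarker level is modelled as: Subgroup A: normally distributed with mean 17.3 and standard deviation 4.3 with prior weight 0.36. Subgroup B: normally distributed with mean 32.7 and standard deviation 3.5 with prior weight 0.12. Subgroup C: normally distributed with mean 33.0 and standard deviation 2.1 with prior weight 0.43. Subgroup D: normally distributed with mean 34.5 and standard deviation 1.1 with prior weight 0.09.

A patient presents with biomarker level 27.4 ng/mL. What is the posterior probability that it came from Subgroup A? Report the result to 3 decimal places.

P(component k | x) = π_k·f_k(x) / marginal(x), where marginal(x) = Σ_j π_j·f_j(x).
Normal densities:
  f_A = (1/(4.3·√(2π)))·exp(−(27.4−17.3)²/(2·4.3²)) = 0.092777·exp(-2.75852) = 0.00588075
  f_B = (1/(3.5·√(2π)))·exp(−(27.4−32.7)²/(2·3.5²)) = 0.113984·exp(-1.14653) = 0.0362168
  f_C = (1/(2.1·√(2π)))·exp(−(27.4−33.0)²/(2·2.1²)) = 0.189973·exp(-3.55556) = 0.00542666
  f_D = (1/(1.1·√(2π)))·exp(−(27.4−34.5)²/(2·1.1²)) = 0.362675·exp(-20.83058) = 3.25771e-10
Unnormalised posteriors:
  π_A·f_A = 0.36 × 0.00588075 = 0.00211707
  π_B·f_B = 0.12 × 0.0362168 = 0.00434602
  π_C·f_C = 0.43 × 0.00542666 = 0.00233346
  π_D·f_D = 0.09 × 3.25771e-10 = 2.93194e-11
Denominator: 0.00211707 + 0.00434602 + 0.00233346 + 2.93194e-11 = 0.00879655
So the posterior for Subgroup A is 0.00211707 / 0.00879655 ≈ 0.241.

0.241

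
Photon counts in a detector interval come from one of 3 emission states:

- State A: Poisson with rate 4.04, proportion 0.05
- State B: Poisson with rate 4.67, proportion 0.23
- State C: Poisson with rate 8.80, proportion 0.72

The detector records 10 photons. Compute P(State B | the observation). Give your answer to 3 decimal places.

P(component k | x) = P(Z=k)·f_k(x) / marginal(x), where marginal(x) = Σ_j P(Z=j)·f_j(x).
Poisson probabilities:
  L_A = e^(−4.04)·4.04^10/10! = 0.00561695
  L_B = e^(−4.67)·4.67^10/10! = 0.0127424
  L_C = e^(−8.80)·8.80^10/10! = 0.115684
Unnormalised posteriors:
  P(Z=A)·L_A = 0.05 × 0.00561695 = 0.000280848
  P(Z=B)·L_B = 0.23 × 0.0127424 = 0.00293075
  P(Z=C)·L_C = 0.72 × 0.115684 = 0.0832923
Denominator: 0.000280848 + 0.00293075 + 0.0832923 = 0.0865039
So the posterior for State B is 0.00293075 / 0.0865039 ≈ 0.034.

0.034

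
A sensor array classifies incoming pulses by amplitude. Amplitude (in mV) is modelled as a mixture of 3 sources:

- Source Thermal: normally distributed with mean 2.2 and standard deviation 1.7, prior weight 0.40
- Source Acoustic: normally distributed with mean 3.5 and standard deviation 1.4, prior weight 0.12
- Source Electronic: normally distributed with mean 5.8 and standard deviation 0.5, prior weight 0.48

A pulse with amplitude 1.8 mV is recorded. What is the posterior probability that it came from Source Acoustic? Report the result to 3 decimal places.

By Bayes' theorem, P(k | x) = w_k f_k(x) / Σ_j w_j f_j(x).
Normal densities:
  f_Thermal = (1/(1.7·√(2π)))·exp(−(1.8−2.2)²/(2·1.7²)) = 0.234672·exp(-0.02768) = 0.228265
  f_Acoustic = (1/(1.4·√(2π)))·exp(−(1.8−3.5)²/(2·1.4²)) = 0.284959·exp(-0.73724) = 0.136333
  f_Electronic = (1/(0.5·√(2π)))·exp(−(1.8−5.8)²/(2·0.5²)) = 0.797885·exp(-32.00000) = 1.01045e-14
Prior × likelihood for each component:
  w_Thermal·f_Thermal = 0.40 × 0.228265 = 0.091306
  w_Acoustic·f_Acoustic = 0.12 × 0.136333 = 0.0163599
  w_Electronic·f_Electronic = 0.48 × 1.01045e-14 = 4.85018e-15
Evidence: 0.091306 + 0.0163599 + 4.85018e-15 = 0.107666
P(Source Acoustic | data) ≈ 0.152

0.152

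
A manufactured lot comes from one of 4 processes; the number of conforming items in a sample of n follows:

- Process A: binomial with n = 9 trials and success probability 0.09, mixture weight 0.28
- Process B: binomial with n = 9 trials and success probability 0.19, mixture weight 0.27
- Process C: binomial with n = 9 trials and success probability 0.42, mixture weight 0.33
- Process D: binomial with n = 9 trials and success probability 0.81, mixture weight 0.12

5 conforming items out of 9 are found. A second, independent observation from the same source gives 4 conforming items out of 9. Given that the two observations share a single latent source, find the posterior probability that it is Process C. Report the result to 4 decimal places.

0.9814

P(component k | x) = P(Z=k)·f_k(x) / marginal(x), where marginal(x) = Σ_j P(Z=j)·f_j(x).
Since both observations come from the same component, the likelihood for component k is f_k(x₁)·f_k(x₂).
  L_A = [C(9,5)·0.09^5·0.91^4 = 126·5.9049e-06·0.68575 = 0.00051021] × [0.00515879] = 2.63206e-06
  L_B = [C(9,5)·0.19^5·0.81^4 = 126·0.00024761·0.430467 = 0.0134301] × [0.0572546] = 0.000768933
  L_C = [C(9,5)·0.42^5·0.58^4 = 126·0.0130691·0.113165 = 0.18635] × [0.25734] = 0.0479553
  L_D = [C(9,5)·0.81^5·0.19^4 = 126·0.348678·0.00130321 = 0.0572546] × [0.0134301] = 0.000768933
Multiply by the mixture weights:
  P(Z=A)·L_A = 0.28 × 2.63206e-06 = 7.36978e-07
  P(Z=B)·L_B = 0.27 × 0.000768933 = 0.000207612
  P(Z=C)·L_C = 0.33 × 0.0479553 = 0.0158253
  P(Z=D)·L_D = 0.12 × 0.000768933 = 9.2272e-05
Denominator: 7.36978e-07 + 0.000207612 + 0.0158253 + 9.2272e-05 = 0.0161259
P(Process C | x) ≈ 0.9814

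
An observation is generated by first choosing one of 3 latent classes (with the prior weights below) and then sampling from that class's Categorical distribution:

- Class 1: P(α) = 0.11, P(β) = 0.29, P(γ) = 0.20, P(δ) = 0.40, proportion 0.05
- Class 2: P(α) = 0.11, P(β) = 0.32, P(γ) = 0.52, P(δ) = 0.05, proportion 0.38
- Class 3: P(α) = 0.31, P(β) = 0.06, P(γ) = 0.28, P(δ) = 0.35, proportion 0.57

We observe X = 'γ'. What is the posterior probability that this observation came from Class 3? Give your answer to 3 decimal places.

0.435

The responsibility of component k is π_k f_k(x) divided by Σ_j π_j f_j(x).
Component likelihoods at x = 'γ':
  p_1 = P(γ | comp) = 0.20
  p_2 = P(γ | comp) = 0.52
  p_3 = P(γ | comp) = 0.28
Weight by the priors:
  π_1·p_1 = 0.05 × 0.2 = 0.01
  π_2·p_2 = 0.38 × 0.52 = 0.1976
  π_3·p_3 = 0.57 × 0.28 = 0.1596
Sum: 0.01 + 0.1976 + 0.1596 = 0.3672
Responsibility of Class 3: 0.1596 / 0.3672 ≈ 0.435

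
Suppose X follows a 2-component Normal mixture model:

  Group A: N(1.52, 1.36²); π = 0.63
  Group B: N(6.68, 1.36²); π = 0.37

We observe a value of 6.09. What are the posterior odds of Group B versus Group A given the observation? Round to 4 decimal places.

151.3311

Since P(k|x) ∝ w_k f_k(x), the posterior odds are w_i f_i(x) / (w_j f_j(x)).
Component likelihoods at x = 6.09:
  L_A = (1/(1.36·√(2π)))·exp(−(6.09−1.52)²/(2·1.36²)) = 0.293340·exp(-5.64579) = 0.00103618
  L_B = (1/(1.36·√(2π)))·exp(−(6.09−6.68)²/(2·1.36²)) = 0.293340·exp(-0.09410) = 0.266995
Odds = (0.37/0.63) × (0.266995/0.00103618) = 0.587302 × 257.672 ≈ 151.3311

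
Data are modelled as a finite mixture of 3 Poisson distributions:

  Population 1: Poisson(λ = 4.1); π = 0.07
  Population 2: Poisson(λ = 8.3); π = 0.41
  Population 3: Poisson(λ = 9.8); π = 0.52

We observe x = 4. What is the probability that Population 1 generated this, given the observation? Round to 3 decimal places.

P(component k | x) = P(Z=k)·f_k(x) / marginal(x), where marginal(x) = Σ_j P(Z=j)·f_j(x).
Poisson probabilities:
  L_1 = 0.195127
  L_2 = 0.0491425
  L_3 = 0.0213112
Unnormalised posteriors:
  P(Z=1)·L_1 = 0.07 × 0.195127 = 0.0136589
  P(Z=2)·L_2 = 0.41 × 0.0491425 = 0.0201484
  P(Z=3)·L_3 = 0.52 × 0.0213112 = 0.0110818
Sum: 0.0136589 + 0.0201484 + 0.0110818 = 0.0448891
P(Population 1 | 4) = 0.0136589 / 0.0448891 ≈ 0.304

0.304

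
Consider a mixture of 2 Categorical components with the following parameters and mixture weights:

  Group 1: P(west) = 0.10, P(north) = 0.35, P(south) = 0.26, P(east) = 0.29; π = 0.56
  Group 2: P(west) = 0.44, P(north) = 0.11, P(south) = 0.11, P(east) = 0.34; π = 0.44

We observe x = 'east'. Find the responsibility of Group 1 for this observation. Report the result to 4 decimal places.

By Bayes' theorem, P(k | x) = P(Z=k) f_k(x) / Σ_j P(Z=j) f_j(x).
Evaluate each component's likelihood at the observed value:
  f_1 = P(east | comp) = 0.29
  f_2 = P(east | comp) = 0.34
Prior × likelihood for each component:
  P(Z=1)·f_1 = 0.56 × 0.29 = 0.1624
  P(Z=2)·f_2 = 0.44 × 0.34 = 0.1496
Sum: 0.1624 + 0.1496 = 0.312
P(Group 1 | 'east') ≈ 0.5205

0.5205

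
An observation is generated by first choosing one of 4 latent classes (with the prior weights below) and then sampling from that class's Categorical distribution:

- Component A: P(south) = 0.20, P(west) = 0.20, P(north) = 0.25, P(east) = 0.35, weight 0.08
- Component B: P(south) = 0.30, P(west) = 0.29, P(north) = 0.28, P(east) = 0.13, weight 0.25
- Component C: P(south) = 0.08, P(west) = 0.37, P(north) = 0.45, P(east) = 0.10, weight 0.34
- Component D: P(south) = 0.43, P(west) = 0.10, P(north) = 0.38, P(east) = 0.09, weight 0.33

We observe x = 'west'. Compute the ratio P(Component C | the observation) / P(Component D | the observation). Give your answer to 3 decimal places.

Posterior odds = (w_i f_i(x)) / (w_j f_j(x)); the normalising sum cancels.
Component likelihoods at x = 'west':
  L_A = P(west | comp) = 0.20
  L_B = P(west | comp) = 0.29
  L_C = P(west | comp) = 0.37
  L_D = P(west | comp) = 0.10
Odds = (0.34/0.33) × (0.37/0.1) = 1.0303 × 3.7 ≈ 3.812

3.812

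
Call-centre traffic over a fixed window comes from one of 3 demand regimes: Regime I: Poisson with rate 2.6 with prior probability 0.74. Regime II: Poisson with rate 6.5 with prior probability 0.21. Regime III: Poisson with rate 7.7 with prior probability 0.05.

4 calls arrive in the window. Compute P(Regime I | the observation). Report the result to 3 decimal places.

0.796

By Bayes' theorem, P(k | x) = π_k f_k(x) / Σ_j π_j f_j(x).
Evaluate each component's likelihood at the observed value:
  f_I = e^(−2.6)·2.6^4/4! = 0.141422
  f_II = e^(−6.5)·6.5^4/4! = 0.111822
  f_III = e^(−7.7)·7.7^4/4! = 0.0663261
Multiply by the mixture weights:
  π_I·f_I = 0.74 × 0.141422 = 0.104652
  π_II·f_II = 0.21 × 0.111822 = 0.0234827
  π_III·f_III = 0.05 × 0.0663261 = 0.0033163
Marginal: 0.104652 + 0.0234827 + 0.0033163 = 0.131451
P(Regime I | the observation) = 0.104652 / 0.131451 ≈ 0.796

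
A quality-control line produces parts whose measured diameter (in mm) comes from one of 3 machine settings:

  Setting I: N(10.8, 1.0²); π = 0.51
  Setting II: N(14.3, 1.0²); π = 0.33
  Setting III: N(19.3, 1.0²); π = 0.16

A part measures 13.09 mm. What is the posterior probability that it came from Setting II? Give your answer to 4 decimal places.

The responsibility of component k is π_k f_k(x) divided by Σ_j π_j f_j(x).
Component likelihoods at x = 13.09 mm:
  L_I = 0.0289847
  L_II = 0.19186
  L_III = 1.68586e-09
Prior × likelihood for each component:
  π_I·L_I = 0.51 × 0.0289847 = 0.0147822
  π_II·L_II = 0.33 × 0.19186 = 0.0633139
  π_III·L_III = 0.16 × 1.68586e-09 = 2.69738e-10
Evidence: 0.0147822 + 0.0633139 + 2.69738e-10 = 0.078096
So the posterior for Setting II is 0.0633139 / 0.078096 ≈ 0.8107.

0.8107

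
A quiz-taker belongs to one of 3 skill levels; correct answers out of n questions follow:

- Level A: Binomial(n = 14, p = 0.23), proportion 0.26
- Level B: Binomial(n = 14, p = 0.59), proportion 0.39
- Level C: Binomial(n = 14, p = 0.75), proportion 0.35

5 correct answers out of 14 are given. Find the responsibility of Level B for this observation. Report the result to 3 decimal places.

0.360

By Bayes' theorem, P(k | x) = π_k f_k(x) / Σ_j π_j f_j(x).
Component likelihoods at x = 5 correct answers out of 14:
  L_A = 0.122608
  L_B = 0.0468575
  L_C = 0.0018123
Weight by the priors:
  π_A·L_A = 0.26 × 0.122608 = 0.0318782
  π_B·L_B = 0.39 × 0.0468575 = 0.0182744
  π_C·L_C = 0.35 × 0.0018123 = 0.000634306
Evidence: 0.0318782 + 0.0182744 + 0.000634306 = 0.0507869
P(Level B | the observation) ≈ 0.360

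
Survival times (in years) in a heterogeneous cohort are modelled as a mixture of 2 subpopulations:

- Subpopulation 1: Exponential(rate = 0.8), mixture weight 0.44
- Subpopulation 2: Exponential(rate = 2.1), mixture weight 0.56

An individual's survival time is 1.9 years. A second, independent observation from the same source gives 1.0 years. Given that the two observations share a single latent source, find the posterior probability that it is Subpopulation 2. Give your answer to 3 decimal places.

0.168

The responsibility of component k is π_k f_k(x) divided by Σ_j π_j f_j(x).
Since both observations come from the same component, the likelihood for component k is f_k(x₁)·f_k(x₂).
  L_1 = [0.8·e^(−0.8·1.9) = 0.8·e^(−1.5200) = 0.17497] × [0.359463] = 0.0628951
  L_2 = [2.1·e^(−2.1·1.9) = 2.1·e^(−3.9900) = 0.0388494] × [0.257158] = 0.00999045
Weight by the priors:
  π_1·L_1 = 0.44 × 0.0628951 = 0.0276738
  π_2·L_2 = 0.56 × 0.00999045 = 0.00559465
Sum: 0.0276738 + 0.00559465 = 0.0332685
P(Subpopulation 2 | data) = 0.00559465 / 0.0332685 ≈ 0.168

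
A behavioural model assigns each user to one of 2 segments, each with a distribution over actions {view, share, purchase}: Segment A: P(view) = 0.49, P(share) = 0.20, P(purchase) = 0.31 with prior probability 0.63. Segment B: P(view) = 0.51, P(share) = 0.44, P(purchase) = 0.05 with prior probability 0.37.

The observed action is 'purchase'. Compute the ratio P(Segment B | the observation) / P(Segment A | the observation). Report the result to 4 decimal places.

0.0947

The posterior odds equal the prior odds times the likelihood ratio: (w_i/w_j)·(f_i(x)/f_j(x)).
Component likelihoods at x = 'purchase':
  f_A = 0.31
  f_B = 0.05
Posterior odds = (w_B·f_B) / (w_A·f_A) = (0.37·0.05) / (0.63·0.31) = 0.0185 / 0.1953 ≈ 0.0947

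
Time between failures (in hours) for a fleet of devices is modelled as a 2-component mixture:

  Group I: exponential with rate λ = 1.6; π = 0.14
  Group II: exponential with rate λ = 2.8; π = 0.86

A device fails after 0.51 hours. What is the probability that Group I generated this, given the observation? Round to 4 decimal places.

0.1464

Apply Bayes' rule: the posterior for each component is proportional to its prior times its likelihood at x.
Component likelihoods at x = 0.51 hours:
  p_I = 1.6·e^(−1.6·0.51) = 1.6·e^(−0.8160) = 0.707515
  p_II = 2.8·e^(−2.8·0.51) = 2.8·e^(−1.4280) = 0.671406
Multiply by the mixture weights:
  π_I·p_I = 0.14 × 0.707515 = 0.0990521
  π_II·p_II = 0.86 × 0.671406 = 0.57741
Sum: 0.0990521 + 0.57741 = 0.676462
P(Group I | 0.51 hours) ≈ 0.1464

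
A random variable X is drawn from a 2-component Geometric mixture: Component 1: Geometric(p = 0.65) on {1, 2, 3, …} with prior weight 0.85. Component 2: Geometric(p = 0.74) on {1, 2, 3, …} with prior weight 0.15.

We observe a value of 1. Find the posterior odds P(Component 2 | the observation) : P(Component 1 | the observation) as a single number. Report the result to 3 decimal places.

Since P(k|x) ∝ P(Z=k) f_k(x), the posterior odds are P(Z=i) f_i(x) / (P(Z=j) f_j(x)).
Evaluate each component's likelihood at the observed value:
  L_1 = 0.65·(1−0.65)^0 = 0.65·1 = 0.65
  L_2 = 0.74·(1−0.74)^0 = 0.74·1 = 0.74
Posterior odds = (P(Z=2)·L_2) / (P(Z=1)·L_1) = (0.15·0.74) / (0.85·0.65) = 0.111 / 0.5525 ≈ 0.201

0.201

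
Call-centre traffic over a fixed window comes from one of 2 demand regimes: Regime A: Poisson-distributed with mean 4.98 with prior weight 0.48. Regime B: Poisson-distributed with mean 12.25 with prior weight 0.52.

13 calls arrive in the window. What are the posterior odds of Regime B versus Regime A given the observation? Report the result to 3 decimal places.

Only the two components matter; the odds are (π_i f_i(x)) / (π_j f_j(x)).
Evaluate each component's likelihood at the observed value:
  p_A = 0.00127913
  p_B = 0.107493
0.0558965 / 0.000613982 ≈ 91.039

91.039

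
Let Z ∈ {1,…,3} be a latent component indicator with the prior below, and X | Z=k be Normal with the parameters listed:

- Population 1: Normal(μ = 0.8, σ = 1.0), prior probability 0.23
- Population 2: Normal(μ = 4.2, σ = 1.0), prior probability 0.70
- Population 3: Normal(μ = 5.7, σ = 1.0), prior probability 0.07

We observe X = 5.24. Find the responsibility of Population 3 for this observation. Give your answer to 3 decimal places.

0.134

By Bayes' theorem, P(k | x) = P(Z=k) f_k(x) / Σ_j P(Z=j) f_j(x).
Normal densities:
  f_1 = 2.09005e-05
  f_2 = 0.232297
  f_3 = 0.35889
Prior × likelihood for each component:
  P(Z=1)·f_1 = 0.23 × 2.09005e-05 = 4.80711e-06
  P(Z=2)·f_2 = 0.70 × 0.232297 = 0.162608
  P(Z=3)·f_3 = 0.07 × 0.35889 = 0.0251223
Evidence: 4.80711e-06 + 0.162608 + 0.0251223 = 0.187735
Responsibility of Population 3: 0.0251223 / 0.187735 ≈ 0.134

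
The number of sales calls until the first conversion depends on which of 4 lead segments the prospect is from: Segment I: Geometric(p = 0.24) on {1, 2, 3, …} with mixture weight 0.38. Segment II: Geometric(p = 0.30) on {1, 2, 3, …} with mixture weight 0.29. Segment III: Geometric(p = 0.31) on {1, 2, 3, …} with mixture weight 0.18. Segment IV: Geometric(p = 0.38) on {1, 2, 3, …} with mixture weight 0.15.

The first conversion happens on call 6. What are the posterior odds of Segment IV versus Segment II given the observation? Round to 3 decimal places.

0.357

The posterior odds equal the prior odds times the likelihood ratio: (P(Z=i)/P(Z=j))·(f_i(x)/f_j(x)).
Geometric probabilities:
  f_I = 0.24·(1−0.24)^5 = 0.24·0.253553 = 0.0608526
  f_II = 0.30·(1−0.30)^5 = 0.30·0.16807 = 0.050421
  f_III = 0.31·(1−0.31)^5 = 0.31·0.156403 = 0.048485
  f_IV = 0.38·(1−0.38)^5 = 0.38·0.0916133 = 0.034813
Odds = (0.15/0.29) × (0.034813/0.050421) = 0.517241 × 0.690447 ≈ 0.357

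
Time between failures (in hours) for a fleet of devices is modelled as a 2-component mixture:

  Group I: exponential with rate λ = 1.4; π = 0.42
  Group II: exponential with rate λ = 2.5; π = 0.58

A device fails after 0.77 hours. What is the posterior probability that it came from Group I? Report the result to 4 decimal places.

Posterior ∝ prior × likelihood, so P(k | x) ∝ π_k f_k(x); normalise over all components.
Evaluate each component's likelihood at the observed value:
  p_I = 1.4·e^(−1.4·0.77) = 1.4·e^(−1.0780) = 0.476386
  p_II = 2.5·e^(−2.5·0.77) = 2.5·e^(−1.9250) = 0.364689
Weight by the priors:
  π_I·p_I = 0.42 × 0.476386 = 0.200082
  π_II·p_II = 0.58 × 0.364689 = 0.21152
Denominator: 0.200082 + 0.21152 = 0.411602
P(Group I | 0.77 hours) = 0.200082 / 0.411602 ≈ 0.4861

0.4861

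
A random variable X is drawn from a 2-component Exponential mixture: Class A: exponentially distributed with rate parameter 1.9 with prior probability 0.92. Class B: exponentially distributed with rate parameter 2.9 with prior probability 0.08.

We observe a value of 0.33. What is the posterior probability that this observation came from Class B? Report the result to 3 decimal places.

0.087

Posterior ∝ prior × likelihood, so P(k | x) ∝ π_k f_k(x); normalise over all components.
Evaluate each component's likelihood at the observed value:
  f_A = 1.01496
  f_B = 1.11373
Unnormalised posteriors:
  π_A·f_A = 0.92 × 1.01496 = 0.933768
  π_B·f_B = 0.08 × 1.11373 = 0.089098
Marginal: 0.933768 + 0.089098 = 1.02287
So the posterior for Class B is 0.089098 / 1.02287 ≈ 0.087.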